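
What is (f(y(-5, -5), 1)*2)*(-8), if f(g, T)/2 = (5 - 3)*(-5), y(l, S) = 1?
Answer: 320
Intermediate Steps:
f(g, T) = -20 (f(g, T) = 2*((5 - 3)*(-5)) = 2*(2*(-5)) = 2*(-10) = -20)
(f(y(-5, -5), 1)*2)*(-8) = -20*2*(-8) = -40*(-8) = 320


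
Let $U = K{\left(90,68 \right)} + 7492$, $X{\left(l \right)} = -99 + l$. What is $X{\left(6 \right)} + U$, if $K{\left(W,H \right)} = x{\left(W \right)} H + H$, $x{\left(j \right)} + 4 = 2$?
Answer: $7331$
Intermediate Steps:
$x{\left(j \right)} = -2$ ($x{\left(j \right)} = -4 + 2 = -2$)
$K{\left(W,H \right)} = - H$ ($K{\left(W,H \right)} = - 2 H + H = - H$)
$U = 7424$ ($U = \left(-1\right) 68 + 7492 = -68 + 7492 = 7424$)
$X{\left(6 \right)} + U = \left(-99 + 6\right) + 7424 = -93 + 7424 = 7331$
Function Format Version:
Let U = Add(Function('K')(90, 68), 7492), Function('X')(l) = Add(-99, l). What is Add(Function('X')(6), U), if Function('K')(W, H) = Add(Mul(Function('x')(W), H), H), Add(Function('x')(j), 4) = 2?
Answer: 7331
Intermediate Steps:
Function('x')(j) = -2 (Function('x')(j) = Add(-4, 2) = -2)
Function('K')(W, H) = Mul(-1, H) (Function('K')(W, H) = Add(Mul(-2, H), H) = Mul(-1, H))
U = 7424 (U = Add(Mul(-1, 68), 7492) = Add(-68, 7492) = 7424)
Add(Function('X')(6), U) = Add(Add(-99, 6), 7424) = Add(-93, 7424) = 7331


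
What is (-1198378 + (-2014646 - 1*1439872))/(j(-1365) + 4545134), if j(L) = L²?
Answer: -4652896/6408359 ≈ -0.72607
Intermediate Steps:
(-1198378 + (-2014646 - 1*1439872))/(j(-1365) + 4545134) = (-1198378 + (-2014646 - 1*1439872))/((-1365)² + 4545134) = (-1198378 + (-2014646 - 1439872))/(1863225 + 4545134) = (-1198378 - 3454518)/6408359 = -4652896*1/6408359 = -4652896/6408359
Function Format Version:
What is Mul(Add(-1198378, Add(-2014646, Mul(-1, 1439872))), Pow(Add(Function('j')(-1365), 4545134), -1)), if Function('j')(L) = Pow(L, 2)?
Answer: Rational(-4652896, 6408359) ≈ -0.72607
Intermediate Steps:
Mul(Add(-1198378, Add(-2014646, Mul(-1, 1439872))), Pow(Add(Function('j')(-1365), 4545134), -1)) = Mul(Add(-1198378, Add(-2014646, Mul(-1, 1439872))), Pow(Add(Pow(-1365, 2), 4545134), -1)) = Mul(Add(-1198378, Add(-2014646, -1439872)), Pow(Add(1863225, 4545134), -1)) = Mul(Add(-1198378, -3454518), Pow(6408359, -1)) = Mul(-4652896, Rational(1, 6408359)) = Rational(-4652896, 6408359)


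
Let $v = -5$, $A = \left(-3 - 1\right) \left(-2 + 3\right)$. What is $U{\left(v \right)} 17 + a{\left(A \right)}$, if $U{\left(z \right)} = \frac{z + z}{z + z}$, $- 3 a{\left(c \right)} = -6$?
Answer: $19$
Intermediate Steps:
$A = -4$ ($A = \left(-4\right) 1 = -4$)
$a{\left(c \right)} = 2$ ($a{\left(c \right)} = \left(- \frac{1}{3}\right) \left(-6\right) = 2$)
$U{\left(z \right)} = 1$ ($U{\left(z \right)} = \frac{2 z}{2 z} = 2 z \frac{1}{2 z} = 1$)
$U{\left(v \right)} 17 + a{\left(A \right)} = 1 \cdot 17 + 2 = 17 + 2 = 19$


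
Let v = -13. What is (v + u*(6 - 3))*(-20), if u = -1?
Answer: 320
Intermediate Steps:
(v + u*(6 - 3))*(-20) = (-13 - (6 - 3))*(-20) = (-13 - 1*3)*(-20) = (-13 - 3)*(-20) = -16*(-20) = 320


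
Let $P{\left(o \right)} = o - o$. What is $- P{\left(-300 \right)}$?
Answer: $0$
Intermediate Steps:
$P{\left(o \right)} = 0$
$- P{\left(-300 \right)} = \left(-1\right) 0 = 0$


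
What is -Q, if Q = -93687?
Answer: 93687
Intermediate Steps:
-Q = -1*(-93687) = 93687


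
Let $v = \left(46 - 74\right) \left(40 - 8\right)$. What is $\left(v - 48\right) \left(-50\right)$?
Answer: $47200$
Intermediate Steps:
$v = -896$ ($v = \left(-28\right) 32 = -896$)
$\left(v - 48\right) \left(-50\right) = \left(-896 - 48\right) \left(-50\right) = \left(-944\right) \left(-50\right) = 47200$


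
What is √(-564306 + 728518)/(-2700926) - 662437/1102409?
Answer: -662437/1102409 - √41053/1350463 ≈ -0.60105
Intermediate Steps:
√(-564306 + 728518)/(-2700926) - 662437/1102409 = √164212*(-1/2700926) - 662437*1/1102409 = (2*√41053)*(-1/2700926) - 662437/1102409 = -√41053/1350463 - 662437/1102409 = -662437/1102409 - √41053/1350463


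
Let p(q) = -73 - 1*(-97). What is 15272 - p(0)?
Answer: 15248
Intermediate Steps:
p(q) = 24 (p(q) = -73 + 97 = 24)
15272 - p(0) = 15272 - 1*24 = 15272 - 24 = 15248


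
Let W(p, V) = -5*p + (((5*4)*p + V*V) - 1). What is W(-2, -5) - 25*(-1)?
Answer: 19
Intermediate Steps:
W(p, V) = -1 + V**2 + 15*p (W(p, V) = -5*p + ((20*p + V**2) - 1) = -5*p + ((V**2 + 20*p) - 1) = -5*p + (-1 + V**2 + 20*p) = -1 + V**2 + 15*p)
W(-2, -5) - 25*(-1) = (-1 + (-5)**2 + 15*(-2)) - 25*(-1) = (-1 + 25 - 30) + 25 = -6 + 25 = 19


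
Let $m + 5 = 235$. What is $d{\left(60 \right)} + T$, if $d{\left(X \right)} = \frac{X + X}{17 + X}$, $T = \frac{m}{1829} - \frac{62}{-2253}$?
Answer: $\frac{543120716}{317296749} \approx 1.7117$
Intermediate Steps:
$m = 230$ ($m = -5 + 235 = 230$)
$T = \frac{631588}{4120737}$ ($T = \frac{230}{1829} - \frac{62}{-2253} = 230 \cdot \frac{1}{1829} - - \frac{62}{2253} = \frac{230}{1829} + \frac{62}{2253} = \frac{631588}{4120737} \approx 0.15327$)
$d{\left(X \right)} = \frac{2 X}{17 + X}$
$d{\left(60 \right)} + T = 2 \cdot 60 \frac{1}{17 + 60} + \frac{631588}{4120737} = 2 \cdot 60 \cdot \frac{1}{77} + \frac{631588}{4120737} = \frac{120}{77} + \frac{631588}{4120737} = \frac{543120716}{317296749}$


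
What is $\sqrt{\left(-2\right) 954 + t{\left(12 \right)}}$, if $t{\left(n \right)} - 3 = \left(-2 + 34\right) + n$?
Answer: $i \sqrt{1861} \approx 43.139 i$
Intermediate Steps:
$t{\left(n \right)} = 35 + n$ ($t{\left(n \right)} = 3 + \left(\left(-2 + 34\right) + n\right) = 3 + \left(32 + n\right) = 35 + n$)
$\sqrt{\left(-2\right) 954 + t{\left(12 \right)}} = \sqrt{\left(-2\right) 954 + \left(35 + 12\right)} = \sqrt{-1908 + 47} = \sqrt{-1861} = i \sqrt{1861}$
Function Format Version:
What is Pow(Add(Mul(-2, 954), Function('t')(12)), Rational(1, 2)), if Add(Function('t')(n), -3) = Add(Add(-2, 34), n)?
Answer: Mul(I, Pow(1861, Rational(1, 2))) ≈ Mul(43.139, I)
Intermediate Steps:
Function('t')(n) = Add(35, n) (Function('t')(n) = Add(3, Add(Add(-2, 34), n)) = Add(3, Add(32, n)) = Add(35, n))
Pow(Add(Mul(-2, 954), Function('t')(12)), Rational(1, 2)) = Pow(Add(Mul(-2, 954), Add(35, 12)), Rational(1, 2)) = Pow(Add(-1908, 47), Rational(1, 2)) = Pow(-1861, Rational(1, 2)) = Mul(I, Pow(1861, Rational(1, 2)))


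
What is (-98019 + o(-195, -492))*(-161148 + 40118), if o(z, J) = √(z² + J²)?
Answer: 11863239570 - 363090*√31121 ≈ 1.1799e+10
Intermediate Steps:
o(z, J) = √(J² + z²)
(-98019 + o(-195, -492))*(-161148 + 40118) = (-98019 + √((-492)² + (-195)²))*(-161148 + 40118) = (-98019 + √(242064 + 38025))*(-121030) = (-98019 + √280089)*(-121030) = (-98019 + 3*√31121)*(-121030) = 11863239570 - 363090*√31121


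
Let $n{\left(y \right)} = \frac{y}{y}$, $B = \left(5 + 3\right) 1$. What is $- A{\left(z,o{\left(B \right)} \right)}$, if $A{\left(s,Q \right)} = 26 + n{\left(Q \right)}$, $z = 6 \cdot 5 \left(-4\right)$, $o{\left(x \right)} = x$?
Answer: $-27$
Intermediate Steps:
$B = 8$ ($B = 8 \cdot 1 = 8$)
$n{\left(y \right)} = 1$
$z = -120$ ($z = 30 \left(-4\right) = -120$)
$A{\left(s,Q \right)} = 27$ ($A{\left(s,Q \right)} = 26 + 1 = 27$)
$- A{\left(z,o{\left(B \right)} \right)} = \left(-1\right) 27 = -27$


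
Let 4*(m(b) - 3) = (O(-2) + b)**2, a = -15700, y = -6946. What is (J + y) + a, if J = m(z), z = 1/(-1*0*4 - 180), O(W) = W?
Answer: -2934402479/129600 ≈ -22642.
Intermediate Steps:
z = -1/180 (z = 1/(0*4 - 180) = 1/(0 - 180) = 1/(-180) = -1/180 ≈ -0.0055556)
m(b) = 3 + (-2 + b)**2/4
J = 519121/129600 (J = 3 + (-2 - 1/180)**2/4 = 3 + (-361/180)**2/4 = 3 + (1/4)*(130321/32400) = 3 + 130321/129600 = 519121/129600 ≈ 4.0056)
(J + y) + a = (519121/129600 - 6946) - 15700 = -899682479/129600 - 15700 = -2934402479/129600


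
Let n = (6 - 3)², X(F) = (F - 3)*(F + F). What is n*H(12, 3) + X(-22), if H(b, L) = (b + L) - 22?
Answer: 1037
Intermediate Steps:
H(b, L) = -22 + L + b (H(b, L) = (L + b) - 22 = -22 + L + b)
X(F) = 2*F*(-3 + F) (X(F) = (-3 + F)*(2*F) = 2*F*(-3 + F))
n = 9 (n = 3² = 9)
n*H(12, 3) + X(-22) = 9*(-22 + 3 + 12) + 2*(-22)*(-3 - 22) = 9*(-7) + 2*(-22)*(-25) = -63 + 1100 = 1037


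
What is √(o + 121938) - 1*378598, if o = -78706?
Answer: -378598 + 4*√2702 ≈ -3.7839e+5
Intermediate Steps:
√(o + 121938) - 1*378598 = √(-78706 + 121938) - 1*378598 = √43232 - 378598 = 4*√2702 - 378598 = -378598 + 4*√2702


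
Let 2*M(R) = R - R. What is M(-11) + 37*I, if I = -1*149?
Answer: -5513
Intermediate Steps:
M(R) = 0 (M(R) = (R - R)/2 = (1/2)*0 = 0)
I = -149
M(-11) + 37*I = 0 + 37*(-149) = 0 - 5513 = -5513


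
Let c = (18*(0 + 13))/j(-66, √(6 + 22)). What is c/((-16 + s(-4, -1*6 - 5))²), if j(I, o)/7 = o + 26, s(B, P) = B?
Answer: 169/50400 - 13*√7/50400 ≈ 0.0026707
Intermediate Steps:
j(I, o) = 182 + 7*o (j(I, o) = 7*(o + 26) = 7*(26 + o) = 182 + 7*o)
c = 234/(182 + 14*√7) (c = (18*(0 + 13))/(182 + 7*√(6 + 22)) = (18*13)/(182 + 7*√28) = 234/(182 + 7*(2*√7)) = 234/(182 + 14*√7) ≈ 1.0683)
c/((-16 + s(-4, -1*6 - 5))²) = (169/126 - 13*√7/126)/((-16 - 4)²) = (169/126 - 13*√7/126)/((-20)²) = (169/126 - 13*√7/126)/400 = (169/126 - 13*√7/126)*(1/400) = 169/50400 - 13*√7/50400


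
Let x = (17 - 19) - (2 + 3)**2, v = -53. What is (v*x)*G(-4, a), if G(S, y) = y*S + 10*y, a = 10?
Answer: 85860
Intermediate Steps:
G(S, y) = 10*y + S*y (G(S, y) = S*y + 10*y = 10*y + S*y)
x = -27 (x = -2 - 1*5**2 = -2 - 1*25 = -2 - 25 = -27)
(v*x)*G(-4, a) = (-53*(-27))*(10*(10 - 4)) = 1431*(10*6) = 1431*60 = 85860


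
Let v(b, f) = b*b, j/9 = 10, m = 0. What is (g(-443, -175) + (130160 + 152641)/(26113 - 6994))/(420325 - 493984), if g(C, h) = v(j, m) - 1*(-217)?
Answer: -53098508/469428807 ≈ -0.11311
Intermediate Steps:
j = 90 (j = 9*10 = 90)
v(b, f) = b²
g(C, h) = 8317 (g(C, h) = 90² - 1*(-217) = 8100 + 217 = 8317)
(g(-443, -175) + (130160 + 152641)/(26113 - 6994))/(420325 - 493984) = (8317 + (130160 + 152641)/(26113 - 6994))/(420325 - 493984) = (8317 + 282801/19119)/(-73659) = (8317 + 282801*(1/19119))*(-1/73659) = (8317 + 94267/6373)*(-1/73659) = (53098508/6373)*(-1/73659) = -53098508/469428807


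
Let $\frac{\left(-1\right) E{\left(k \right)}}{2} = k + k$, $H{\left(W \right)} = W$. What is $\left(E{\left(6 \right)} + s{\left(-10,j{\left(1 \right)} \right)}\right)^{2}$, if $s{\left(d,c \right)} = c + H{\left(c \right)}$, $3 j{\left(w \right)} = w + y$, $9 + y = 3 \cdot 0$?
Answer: $\frac{7744}{9} \approx 860.44$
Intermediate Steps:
$y = -9$ ($y = -9 + 3 \cdot 0 = -9 + 0 = -9$)
$E{\left(k \right)} = - 4 k$ ($E{\left(k \right)} = - 2 \left(k + k\right) = - 2 \cdot 2 k = - 4 k$)
$j{\left(w \right)} = -3 + \frac{w}{3}$ ($j{\left(w \right)} = \frac{w - 9}{3} = \frac{-9 + w}{3} = -3 + \frac{w}{3}$)
$s{\left(d,c \right)} = 2 c$ ($s{\left(d,c \right)} = c + c = 2 c$)
$\left(E{\left(6 \right)} + s{\left(-10,j{\left(1 \right)} \right)}\right)^{2} = \left(\left(-4\right) 6 + 2 \left(-3 + \frac{1}{3} \cdot 1\right)\right)^{2} = \left(-24 + 2 \left(-3 + \frac{1}{3}\right)\right)^{2} = \left(-24 + 2 \left(- \frac{8}{3}\right)\right)^{2} = \left(-24 - \frac{16}{3}\right)^{2} = \left(- \frac{88}{3}\right)^{2} = \frac{7744}{9}$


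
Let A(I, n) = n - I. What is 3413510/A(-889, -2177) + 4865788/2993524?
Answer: -1276519621787/481957364 ≈ -2648.6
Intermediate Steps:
3413510/A(-889, -2177) + 4865788/2993524 = 3413510/(-2177 - 1*(-889)) + 4865788/2993524 = 3413510/(-2177 + 889) + 4865788*(1/2993524) = 3413510/(-1288) + 1216447/748381 = 3413510*(-1/1288) + 1216447/748381 = -1706755/644 + 1216447/748381 = -1276519621787/481957364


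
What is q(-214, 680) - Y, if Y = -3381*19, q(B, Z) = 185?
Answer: 64424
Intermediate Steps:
Y = -64239
q(-214, 680) - Y = 185 - 1*(-64239) = 185 + 64239 = 64424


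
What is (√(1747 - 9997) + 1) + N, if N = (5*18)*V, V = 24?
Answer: 2161 + 5*I*√330 ≈ 2161.0 + 90.829*I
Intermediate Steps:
N = 2160 (N = (5*18)*24 = 90*24 = 2160)
(√(1747 - 9997) + 1) + N = (√(1747 - 9997) + 1) + 2160 = (√(-8250) + 1) + 2160 = (5*I*√330 + 1) + 2160 = (1 + 5*I*√330) + 2160 = 2161 + 5*I*√330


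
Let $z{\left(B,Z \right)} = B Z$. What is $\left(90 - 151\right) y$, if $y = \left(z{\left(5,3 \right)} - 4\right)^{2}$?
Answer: $-7381$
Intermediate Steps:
$y = 121$ ($y = \left(5 \cdot 3 - 4\right)^{2} = \left(15 - 4\right)^{2} = 11^{2} = 121$)
$\left(90 - 151\right) y = \left(90 - 151\right) 121 = \left(-61\right) 121 = -7381$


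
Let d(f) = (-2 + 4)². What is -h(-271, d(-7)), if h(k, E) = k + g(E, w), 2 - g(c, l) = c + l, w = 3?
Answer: 276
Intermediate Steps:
d(f) = 4 (d(f) = 2² = 4)
g(c, l) = 2 - c - l (g(c, l) = 2 - (c + l) = 2 + (-c - l) = 2 - c - l)
h(k, E) = -1 + k - E (h(k, E) = k + (2 - E - 1*3) = k + (2 - E - 3) = k + (-1 - E) = -1 + k - E)
-h(-271, d(-7)) = -(-1 - 271 - 1*4) = -(-1 - 271 - 4) = -1*(-276) = 276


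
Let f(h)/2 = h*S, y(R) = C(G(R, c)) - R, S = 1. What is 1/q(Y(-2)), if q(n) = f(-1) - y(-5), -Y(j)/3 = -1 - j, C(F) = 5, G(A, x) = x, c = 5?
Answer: -1/12 ≈ -0.083333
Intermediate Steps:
y(R) = 5 - R
Y(j) = 3 + 3*j (Y(j) = -3*(-1 - j) = 3 + 3*j)
f(h) = 2*h (f(h) = 2*(h*1) = 2*h)
q(n) = -12 (q(n) = 2*(-1) - (5 - 1*(-5)) = -2 - (5 + 5) = -2 - 1*10 = -2 - 10 = -12)
1/q(Y(-2)) = 1/(-12) = -1/12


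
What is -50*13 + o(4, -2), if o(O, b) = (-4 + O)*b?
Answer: -650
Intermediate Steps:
o(O, b) = b*(-4 + O)
-50*13 + o(4, -2) = -50*13 - 2*(-4 + 4) = -650 - 2*0 = -650 + 0 = -650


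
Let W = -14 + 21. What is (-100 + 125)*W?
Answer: 175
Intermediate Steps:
W = 7
(-100 + 125)*W = (-100 + 125)*7 = 25*7 = 175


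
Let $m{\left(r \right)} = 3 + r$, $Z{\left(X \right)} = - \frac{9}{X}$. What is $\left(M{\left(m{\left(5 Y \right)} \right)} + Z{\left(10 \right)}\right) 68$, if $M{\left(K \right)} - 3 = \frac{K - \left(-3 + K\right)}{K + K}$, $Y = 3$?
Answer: $\frac{2227}{15} \approx 148.47$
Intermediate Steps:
$M{\left(K \right)} = 3 + \frac{3}{2 K}$ ($M{\left(K \right)} = 3 + \frac{K - \left(-3 + K\right)}{K + K} = 3 + \frac{3}{2 K}$)
$\left(M{\left(m{\left(5 Y \right)} \right)} + Z{\left(10 \right)}\right) 68 = \left(\left(3 + \frac{3}{2 \left(3 + 5 \cdot 3\right)}\right) - \frac{9}{10}\right) 68 = \left(\left(3 + \frac{3}{2 \left(3 + 15\right)}\right) - \frac{9}{10}\right) 68 = \left(\left(3 + \frac{3}{2 \cdot 18}\right) - \frac{9}{10}\right) 68 = \left(\left(3 + \frac{3}{2} \cdot \frac{1}{18}\right) - \frac{9}{10}\right) 68 = \left(\left(3 + \frac{1}{12}\right) - \frac{9}{10}\right) 68 = \left(\frac{37}{12} - \frac{9}{10}\right) 68 = \frac{131}{60} \cdot 68 = \frac{2227}{15}$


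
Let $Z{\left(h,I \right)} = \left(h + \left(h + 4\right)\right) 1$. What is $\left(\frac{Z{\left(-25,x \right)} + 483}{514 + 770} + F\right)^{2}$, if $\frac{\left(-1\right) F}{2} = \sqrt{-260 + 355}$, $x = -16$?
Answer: $\frac{626680249}{1648656} - \frac{437 \sqrt{95}}{321} \approx 366.85$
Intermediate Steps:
$F = - 2 \sqrt{95}$ ($F = - 2 \sqrt{-260 + 355} = - 2 \sqrt{95} \approx -19.494$)
$Z{\left(h,I \right)} = 4 + 2 h$ ($Z{\left(h,I \right)} = \left(h + \left(4 + h\right)\right) 1 = \left(4 + 2 h\right) 1 = 4 + 2 h$)
$\left(\frac{Z{\left(-25,x \right)} + 483}{514 + 770} + F\right)^{2} = \left(\frac{\left(4 + 2 \left(-25\right)\right) + 483}{514 + 770} - 2 \sqrt{95}\right)^{2} = \left(\frac{\left(4 - 50\right) + 483}{1284} - 2 \sqrt{95}\right)^{2} = \left(\left(-46 + 483\right) \frac{1}{1284} - 2 \sqrt{95}\right)^{2} = \left(437 \cdot \frac{1}{1284} - 2 \sqrt{95}\right)^{2} = \left(\frac{437}{1284} - 2 \sqrt{95}\right)^{2}$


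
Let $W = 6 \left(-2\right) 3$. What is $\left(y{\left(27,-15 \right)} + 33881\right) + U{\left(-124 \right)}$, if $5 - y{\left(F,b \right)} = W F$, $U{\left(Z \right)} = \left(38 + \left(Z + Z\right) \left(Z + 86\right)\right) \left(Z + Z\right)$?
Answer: $-2311718$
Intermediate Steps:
$W = -36$ ($W = \left(-12\right) 3 = -36$)
$U{\left(Z \right)} = 2 Z \left(38 + 2 Z \left(86 + Z\right)\right)$ ($U{\left(Z \right)} = \left(38 + 2 Z \left(86 + Z\right)\right) 2 Z = 2 Z \left(38 + 2 Z \left(86 + Z\right)\right)$)
$y{\left(F,b \right)} = 5 + 36 F$ ($y{\left(F,b \right)} = 5 - - 36 F = 5 + 36 F$)
$\left(y{\left(27,-15 \right)} + 33881\right) + U{\left(-124 \right)} = \left(\left(5 + 36 \cdot 27\right) + 33881\right) + 4 \left(-124\right) \left(19 + \left(-124\right)^{2} + 86 \left(-124\right)\right) = \left(\left(5 + 972\right) + 33881\right) + 4 \left(-124\right) \left(19 + 15376 - 10664\right) = \left(977 + 33881\right) + 4 \left(-124\right) 4731 = 34858 - 2346576 = -2311718$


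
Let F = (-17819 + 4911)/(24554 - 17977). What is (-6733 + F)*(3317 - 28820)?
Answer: 1129677037047/6577 ≈ 1.7176e+8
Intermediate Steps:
F = -12908/6577 ≈ -1.9626
(-6733 + F)*(3317 - 28820) = (-6733 - 12908/6577)*(3317 - 28820) = -44295849/6577*(-25503) = 1129677037047/6577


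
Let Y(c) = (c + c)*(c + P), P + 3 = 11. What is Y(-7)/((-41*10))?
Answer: 7/205 ≈ 0.034146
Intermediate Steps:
P = 8 (P = -3 + 11 = 8)
Y(c) = 2*c*(8 + c) (Y(c) = (c + c)*(c + 8) = (2*c)*(8 + c) = 2*c*(8 + c))
Y(-7)/((-41*10)) = (2*(-7)*(8 - 7))/((-41*10)) = (2*(-7)*1)/(-410) = -14*(-1/410) = 7/205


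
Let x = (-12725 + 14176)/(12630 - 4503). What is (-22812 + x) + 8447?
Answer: -116742904/8127 ≈ -14365.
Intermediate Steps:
x = 1451/8127 ≈ 0.17854
(-22812 + x) + 8447 = (-22812 + 1451/8127) + 8447 = -185391673/8127 + 8447 = -116742904/8127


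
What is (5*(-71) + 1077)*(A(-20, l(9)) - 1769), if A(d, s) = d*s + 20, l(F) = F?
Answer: -1392738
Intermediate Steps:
A(d, s) = 20 + d*s
(5*(-71) + 1077)*(A(-20, l(9)) - 1769) = (5*(-71) + 1077)*((20 - 20*9) - 1769) = (-355 + 1077)*((20 - 180) - 1769) = 722*(-160 - 1769) = 722*(-1929) = -1392738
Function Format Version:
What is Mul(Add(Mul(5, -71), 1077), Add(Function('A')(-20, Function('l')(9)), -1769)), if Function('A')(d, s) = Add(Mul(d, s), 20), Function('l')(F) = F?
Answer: -1392738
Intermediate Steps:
Function('A')(d, s) = Add(20, Mul(d, s))
Mul(Add(Mul(5, -71), 1077), Add(Function('A')(-20, Function('l')(9)), -1769)) = Mul(Add(Mul(5, -71), 1077), Add(Add(20, Mul(-20, 9)), -1769)) = Mul(Add(-355, 1077), Add(Add(20, -180), -1769)) = Mul(722, Add(-160, -1769)) = Mul(722, -1929) = -1392738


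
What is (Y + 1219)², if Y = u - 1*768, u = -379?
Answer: 5184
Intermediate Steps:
Y = -1147 (Y = -379 - 1*768 = -379 - 768 = -1147)
(Y + 1219)² = (-1147 + 1219)² = 72² = 5184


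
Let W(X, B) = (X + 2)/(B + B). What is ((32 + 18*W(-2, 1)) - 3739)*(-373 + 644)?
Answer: -1004597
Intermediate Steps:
W(X, B) = (2 + X)/(2*B) (W(X, B) = (2 + X)/((2*B)) = (2 + X)*(1/(2*B)) = (2 + X)/(2*B))
((32 + 18*W(-2, 1)) - 3739)*(-373 + 644) = ((32 + 18*((½)*(2 - 2)/1)) - 3739)*(-373 + 644) = ((32 + 18*((½)*1*0)) - 3739)*271 = ((32 + 18*0) - 3739)*271 = ((32 + 0) - 3739)*271 = (32 - 3739)*271 = -3707*271 = -1004597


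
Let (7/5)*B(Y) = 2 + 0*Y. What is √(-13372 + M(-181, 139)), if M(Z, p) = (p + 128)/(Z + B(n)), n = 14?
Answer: I*√2347862729/419 ≈ 115.64*I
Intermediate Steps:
B(Y) = 10/7 (B(Y) = 5*(2 + 0*Y)/7 = 5*(2 + 0)/7 = (5/7)*2 = 10/7)
M(Z, p) = (128 + p)/(10/7 + Z) (M(Z, p) = (p + 128)/(Z + 10/7) = (128 + p)/(10/7 + Z))
√(-13372 + M(-181, 139)) = √(-13372 + 7*(128 + 139)/(10 + 7*(-181))) = √(-13372 + 7*267/(10 - 1267)) = √(-13372 + 7*267/(-1257)) = √(-13372 + 7*(-1/1257)*267) = √(-13372 - 623/419) = √(-5603491/419) = I*√2347862729/419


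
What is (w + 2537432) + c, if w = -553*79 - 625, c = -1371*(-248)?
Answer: 2833128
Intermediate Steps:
c = 340008
w = -44312 (w = -43687 - 625 = -44312)
(w + 2537432) + c = (-44312 + 2537432) + 340008 = 2493120 + 340008 = 2833128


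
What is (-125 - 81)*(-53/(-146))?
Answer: -5459/73 ≈ -74.781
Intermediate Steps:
(-125 - 81)*(-53/(-146)) = -(-10918)*(-1)/146 = -206*53/146 = -5459/73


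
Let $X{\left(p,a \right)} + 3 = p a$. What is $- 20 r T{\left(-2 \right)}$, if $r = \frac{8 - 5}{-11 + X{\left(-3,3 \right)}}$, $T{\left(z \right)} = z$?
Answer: $- \frac{120}{23} \approx -5.2174$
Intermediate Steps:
$X{\left(p,a \right)} = -3 + a p$ ($X{\left(p,a \right)} = -3 + p a = -3 + a p$)
$r = - \frac{3}{23}$ ($r = \frac{8 - 5}{-11 + \left(-3 + 3 \left(-3\right)\right)} = \frac{3}{-11 - 12} = \frac{3}{-23} = 3 \left(- \frac{1}{23}\right) = - \frac{3}{23} \approx -0.13043$)
$- 20 r T{\left(-2 \right)} = \left(-20\right) \left(- \frac{3}{23}\right) \left(-2\right) = \frac{60}{23} \left(-2\right) = - \frac{120}{23}$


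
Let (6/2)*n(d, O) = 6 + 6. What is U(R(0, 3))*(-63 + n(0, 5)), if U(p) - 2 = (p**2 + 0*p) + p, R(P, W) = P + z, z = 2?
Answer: -472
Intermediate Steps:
R(P, W) = 2 + P (R(P, W) = P + 2 = 2 + P)
n(d, O) = 4 (n(d, O) = (6 + 6)/3 = (1/3)*12 = 4)
U(p) = 2 + p + p**2 (U(p) = 2 + ((p**2 + 0*p) + p) = 2 + ((p**2 + 0) + p) = 2 + (p**2 + p) = 2 + (p + p**2) = 2 + p + p**2)
U(R(0, 3))*(-63 + n(0, 5)) = (2 + (2 + 0) + (2 + 0)**2)*(-63 + 4) = (2 + 2 + 2**2)*(-59) = (2 + 2 + 4)*(-59) = 8*(-59) = -472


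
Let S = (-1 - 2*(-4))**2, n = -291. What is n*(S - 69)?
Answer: 5820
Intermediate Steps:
S = 49 (S = (-1 + 8)**2 = 7**2 = 49)
n*(S - 69) = -291*(49 - 69) = -291*(-20) = 5820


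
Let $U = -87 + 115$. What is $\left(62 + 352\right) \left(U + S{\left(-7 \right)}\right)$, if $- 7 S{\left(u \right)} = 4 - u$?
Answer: $\frac{76590}{7} \approx 10941.0$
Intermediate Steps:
$S{\left(u \right)} = - \frac{4}{7} + \frac{u}{7}$ ($S{\left(u \right)} = - \frac{4 - u}{7} = - \frac{4}{7} + \frac{u}{7}$)
$U = 28$
$\left(62 + 352\right) \left(U + S{\left(-7 \right)}\right) = \left(62 + 352\right) \left(28 + \left(- \frac{4}{7} + \frac{1}{7} \left(-7\right)\right)\right) = 414 \left(28 - \frac{11}{7}\right) = 414 \cdot \frac{185}{7} = \frac{76590}{7}$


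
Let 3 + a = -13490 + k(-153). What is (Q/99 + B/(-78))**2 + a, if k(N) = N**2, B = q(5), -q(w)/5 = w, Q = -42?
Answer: 7299810145/736164 ≈ 9916.0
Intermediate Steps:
q(w) = -5*w
B = -25 (B = -5*5 = -25)
a = 9916 (a = -3 + (-13490 + (-153)**2) = -3 + (-13490 + 23409) = -3 + 9919 = 9916)
(Q/99 + B/(-78))**2 + a = (-42/99 - 25/(-78))**2 + 9916 = (-42*1/99 - 25*(-1/78))**2 + 9916 = (-14/33 + 25/78)**2 + 9916 = (-89/858)**2 + 9916 = 7921/736164 + 9916 = 7299810145/736164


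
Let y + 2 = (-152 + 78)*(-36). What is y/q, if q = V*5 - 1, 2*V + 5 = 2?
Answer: -5324/17 ≈ -313.18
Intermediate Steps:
V = -3/2 (V = -5/2 + (½)*2 = -5/2 + 1 = -3/2 ≈ -1.5000)
q = -17/2 (q = -3/2*5 - 1 = -15/2 - 1 = -17/2 ≈ -8.5000)
y = 2662 (y = -2 + (-152 + 78)*(-36) = -2 - 74*(-36) = -2 + 2664 = 2662)
y/q = 2662/(-17/2) = 2662*(-2/17) = -5324/17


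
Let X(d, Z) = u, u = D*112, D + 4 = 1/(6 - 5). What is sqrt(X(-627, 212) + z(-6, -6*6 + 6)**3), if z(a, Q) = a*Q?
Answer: 4*sqrt(364479) ≈ 2414.9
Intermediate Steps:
z(a, Q) = Q*a
D = -3 (D = -4 + 1/(6 - 5) = -4 + 1/1 = -4 + 1 = -3)
u = -336 (u = -3*112 = -336)
X(d, Z) = -336
sqrt(X(-627, 212) + z(-6, -6*6 + 6)**3) = sqrt(-336 + ((-6*6 + 6)*(-6))**3) = sqrt(-336 + ((-2*18 + 6)*(-6))**3) = sqrt(-336 + ((-36 + 6)*(-6))**3) = sqrt(-336 + (-30*(-6))**3) = sqrt(-336 + 180**3) = sqrt(-336 + 5832000) = sqrt(5831664) = 4*sqrt(364479)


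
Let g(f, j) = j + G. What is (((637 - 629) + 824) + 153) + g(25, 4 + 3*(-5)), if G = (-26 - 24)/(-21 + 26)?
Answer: 964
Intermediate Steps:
G = -10 (G = -50/5 = -50*⅕ = -10)
g(f, j) = -10 + j (g(f, j) = j - 10 = -10 + j)
(((637 - 629) + 824) + 153) + g(25, 4 + 3*(-5)) = (((637 - 629) + 824) + 153) + (-10 + (4 + 3*(-5))) = ((8 + 824) + 153) + (-10 + (4 - 15)) = (832 + 153) + (-10 - 11) = 985 - 21 = 964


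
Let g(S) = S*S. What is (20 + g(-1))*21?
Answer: 441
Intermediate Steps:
g(S) = S²
(20 + g(-1))*21 = (20 + (-1)²)*21 = (20 + 1)*21 = 21*21 = 441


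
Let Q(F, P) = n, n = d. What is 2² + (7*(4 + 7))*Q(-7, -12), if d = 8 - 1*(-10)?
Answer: 1390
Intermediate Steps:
d = 18 (d = 8 + 10 = 18)
n = 18
Q(F, P) = 18
2² + (7*(4 + 7))*Q(-7, -12) = 2² + (7*(4 + 7))*18 = 4 + (7*11)*18 = 4 + 77*18 = 4 + 1386 = 1390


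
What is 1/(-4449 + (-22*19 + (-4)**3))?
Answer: -1/4931 ≈ -0.00020280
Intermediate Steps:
1/(-4449 + (-22*19 + (-4)**3)) = 1/(-4449 + (-418 - 64)) = 1/(-4449 - 482) = 1/(-4931) = -1/4931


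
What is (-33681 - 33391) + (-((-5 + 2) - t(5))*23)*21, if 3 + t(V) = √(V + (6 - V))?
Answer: -67072 + 483*√6 ≈ -65889.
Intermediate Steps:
t(V) = -3 + √6 (t(V) = -3 + √(V + (6 - V)) = -3 + √6)
(-33681 - 33391) + (-((-5 + 2) - t(5))*23)*21 = (-33681 - 33391) + (-((-5 + 2) - (-3 + √6))*23)*21 = -67072 + (-(-3 + (3 - √6))*23)*21 = -67072 + (-(-1)*√6*23)*21 = -67072 + (√6*23)*21 = -67072 + (23*√6)*21 = -67072 + 483*√6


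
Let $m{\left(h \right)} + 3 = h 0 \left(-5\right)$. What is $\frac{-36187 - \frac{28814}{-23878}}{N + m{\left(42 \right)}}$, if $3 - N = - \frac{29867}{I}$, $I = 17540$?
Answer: $- \frac{7577669142440}{356582113} \approx -21251.0$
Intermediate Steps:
$m{\left(h \right)} = -3$ ($m{\left(h \right)} = -3 + h 0 \left(-5\right) = -3 + 0 \left(-5\right) = -3 + 0 = -3$)
$N = \frac{82487}{17540}$ ($N = 3 - - \frac{29867}{17540} = 3 + \frac{29867}{17540} = \frac{82487}{17540} \approx 4.7028$)
$\frac{-36187 - \frac{28814}{-23878}}{N + m{\left(42 \right)}} = \frac{-36187 - \frac{28814}{-23878}}{\frac{82487}{17540} - 3} = \frac{-36187 - - \frac{14407}{11939}}{\frac{29867}{17540}} = \left(-36187 + \frac{14407}{11939}\right) \frac{17540}{29867} = \left(- \frac{432022186}{11939}\right) \frac{17540}{29867} = - \frac{7577669142440}{356582113}$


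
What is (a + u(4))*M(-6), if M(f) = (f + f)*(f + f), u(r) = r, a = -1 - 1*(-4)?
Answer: 1008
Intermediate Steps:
a = 3 (a = -1 + 4 = 3)
M(f) = 4*f² (M(f) = (2*f)*(2*f) = 4*f²)
(a + u(4))*M(-6) = (3 + 4)*(4*(-6)²) = 7*(4*36) = 7*144 = 1008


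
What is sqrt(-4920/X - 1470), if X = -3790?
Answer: I*sqrt(210965802)/379 ≈ 38.324*I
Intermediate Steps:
sqrt(-4920/X - 1470) = sqrt(-4920/(-3790) - 1470) = sqrt(-4920*(-1/3790) - 1470) = sqrt(492/379 - 1470) = sqrt(-556638/379) = I*sqrt(210965802)/379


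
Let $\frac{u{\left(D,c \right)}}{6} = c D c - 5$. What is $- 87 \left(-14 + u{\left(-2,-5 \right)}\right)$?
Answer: $29928$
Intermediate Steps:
$u{\left(D,c \right)} = -30 + 6 D c^{2}$ ($u{\left(D,c \right)} = 6 \left(c D c - 5\right) = 6 \left(D c c - 5\right) = 6 \left(D c^{2} - 5\right) = 6 \left(-5 + D c^{2}\right) = -30 + 6 D c^{2}$)
$- 87 \left(-14 + u{\left(-2,-5 \right)}\right) = - 87 \left(-14 + \left(-30 + 6 \left(-2\right) \left(-5\right)^{2}\right)\right) = - 87 \left(-14 + \left(-30 + 6 \left(-2\right) 25\right)\right) = - 87 \left(-14 - 330\right) = \left(-87\right) \left(-344\right) = 29928$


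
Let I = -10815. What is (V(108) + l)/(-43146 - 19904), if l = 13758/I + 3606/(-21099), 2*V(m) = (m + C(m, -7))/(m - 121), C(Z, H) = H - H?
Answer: 70951509/799283746625 ≈ 8.8769e-5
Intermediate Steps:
C(Z, H) = 0
V(m) = m/(2*(-121 + m)) (V(m) = ((m + 0)/(m - 121))/2 = (m/(-121 + m))/2 = m/(2*(-121 + m)))
l = -36586548/25353965 (l = 13758/(-10815) + 3606/(-21099) = 13758*(-1/10815) + 3606*(-1/21099) = -4586/3605 - 1202/7033 = -36586548/25353965 ≈ -1.4430)
(V(108) + l)/(-43146 - 19904) = ((½)*108/(-121 + 108) - 36586548/25353965)/(-43146 - 19904) = ((½)*108/(-13) - 36586548/25353965)/(-63050) = ((½)*108*(-1/13) - 36586548/25353965)*(-1/63050) = (-54/13 - 36586548/25353965)*(-1/63050) = -141903018/25353965*(-1/63050) = 70951509/799283746625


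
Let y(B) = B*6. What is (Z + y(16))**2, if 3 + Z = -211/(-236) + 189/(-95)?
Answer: 4245664371001/502656400 ≈ 8446.5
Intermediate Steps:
y(B) = 6*B
Z = -91819/22420 (Z = -3 + (-211/(-236) + 189/(-95)) = -3 + (-211*(-1/236) + 189*(-1/95)) = -3 + (211/236 - 189/95) = -3 - 24559/22420 = -91819/22420 ≈ -4.0954)
(Z + y(16))**2 = (-91819/22420 + 6*16)**2 = (-91819/22420 + 96)**2 = (2060501/22420)**2 = 4245664371001/502656400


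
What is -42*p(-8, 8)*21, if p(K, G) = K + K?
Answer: 14112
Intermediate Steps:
p(K, G) = 2*K
-42*p(-8, 8)*21 = -84*(-8)*21 = -42*(-16)*21 = 672*21 = 14112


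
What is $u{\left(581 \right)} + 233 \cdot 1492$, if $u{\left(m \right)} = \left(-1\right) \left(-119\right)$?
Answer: $347755$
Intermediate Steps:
$u{\left(m \right)} = 119$
$u{\left(581 \right)} + 233 \cdot 1492 = 119 + 233 \cdot 1492 = 119 + 347636 = 347755$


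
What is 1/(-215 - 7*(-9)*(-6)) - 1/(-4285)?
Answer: -3692/2541005 ≈ -0.0014530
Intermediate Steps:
1/(-215 - 7*(-9)*(-6)) - 1/(-4285) = 1/(-215 + 63*(-6)) - 1*(-1/4285) = 1/(-215 - 378) + 1/4285 = 1/(-593) + 1/4285 = -1/593 + 1/4285 = -3692/2541005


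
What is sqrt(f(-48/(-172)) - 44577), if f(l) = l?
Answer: I*sqrt(82422357)/43 ≈ 211.13*I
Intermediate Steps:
sqrt(f(-48/(-172)) - 44577) = sqrt(-48/(-172) - 44577) = sqrt(-48*(-1/172) - 44577) = sqrt(12/43 - 44577) = sqrt(-1916799/43) = I*sqrt(82422357)/43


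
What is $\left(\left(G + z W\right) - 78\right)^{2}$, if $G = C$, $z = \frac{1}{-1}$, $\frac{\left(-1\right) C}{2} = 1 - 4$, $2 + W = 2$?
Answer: $5184$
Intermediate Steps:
$W = 0$ ($W = -2 + 2 = 0$)
$C = 6$ ($C = - 2 \left(1 - 4\right) = \left(-2\right) \left(-3\right) = 6$)
$z = -1$
$G = 6$
$\left(\left(G + z W\right) - 78\right)^{2} = \left(\left(6 - 0\right) - 78\right)^{2} = \left(\left(6 + 0\right) - 78\right)^{2} = \left(6 - 78\right)^{2} = \left(-72\right)^{2} = 5184$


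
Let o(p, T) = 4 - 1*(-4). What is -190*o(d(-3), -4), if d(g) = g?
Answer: -1520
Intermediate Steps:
o(p, T) = 8 (o(p, T) = 4 + 4 = 8)
-190*o(d(-3), -4) = -190*8 = -1520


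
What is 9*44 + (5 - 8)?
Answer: 393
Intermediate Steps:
9*44 + (5 - 8) = 396 - 3 = 393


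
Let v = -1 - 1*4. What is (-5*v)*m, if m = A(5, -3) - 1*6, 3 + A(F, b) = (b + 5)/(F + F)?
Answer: -220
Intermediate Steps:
A(F, b) = -3 + (5 + b)/(2*F) (A(F, b) = -3 + (b + 5)/(F + F) = -3 + (5 + b)/((2*F)) = -3 + (5 + b)*(1/(2*F)) = -3 + (5 + b)/(2*F))
v = -5 (v = -1 - 4 = -5)
m = -44/5 (m = (1/2)*(5 - 3 - 6*5)/5 - 1*6 = (1/2)*(1/5)*(5 - 3 - 30) - 6 = (1/2)*(1/5)*(-28) - 6 = -14/5 - 6 = -44/5 ≈ -8.8000)
(-5*v)*m = -5*(-5)*(-44/5) = 25*(-44/5) = -220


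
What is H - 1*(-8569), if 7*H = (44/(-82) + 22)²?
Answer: 101605823/11767 ≈ 8634.8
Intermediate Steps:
H = 774400/11767 (H = (44/(-82) + 22)²/7 = (44*(-1/82) + 22)²/7 = (-22/41 + 22)²/7 = (880/41)²/7 = (⅐)*(774400/1681) = 774400/11767 ≈ 65.811)
H - 1*(-8569) = 774400/11767 - 1*(-8569) = 774400/11767 + 8569 = 101605823/11767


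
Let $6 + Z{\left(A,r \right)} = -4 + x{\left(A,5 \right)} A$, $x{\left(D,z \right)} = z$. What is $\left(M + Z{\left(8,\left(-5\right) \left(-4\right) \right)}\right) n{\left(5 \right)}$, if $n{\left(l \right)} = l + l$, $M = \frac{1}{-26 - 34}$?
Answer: $\frac{1799}{6} \approx 299.83$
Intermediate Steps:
$Z{\left(A,r \right)} = -10 + 5 A$ ($Z{\left(A,r \right)} = -6 + \left(-4 + 5 A\right) = -10 + 5 A$)
$M = - \frac{1}{60}$ ($M = \frac{1}{-60} = - \frac{1}{60} \approx -0.016667$)
$n{\left(l \right)} = 2 l$
$\left(M + Z{\left(8,\left(-5\right) \left(-4\right) \right)}\right) n{\left(5 \right)} = \left(- \frac{1}{60} + \left(-10 + 5 \cdot 8\right)\right) 2 \cdot 5 = \left(- \frac{1}{60} + \left(-10 + 40\right)\right) 10 = \left(- \frac{1}{60} + 30\right) 10 = \frac{1799}{60} \cdot 10 = \frac{1799}{6}$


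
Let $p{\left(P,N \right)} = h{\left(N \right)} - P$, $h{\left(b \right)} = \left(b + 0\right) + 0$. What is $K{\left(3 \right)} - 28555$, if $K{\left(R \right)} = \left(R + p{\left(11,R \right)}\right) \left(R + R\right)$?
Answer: $-28585$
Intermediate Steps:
$h{\left(b \right)} = b$ ($h{\left(b \right)} = b + 0 = b$)
$p{\left(P,N \right)} = N - P$
$K{\left(R \right)} = 2 R \left(-11 + 2 R\right)$ ($K{\left(R \right)} = \left(R + \left(R - 11\right)\right) \left(R + R\right) = \left(R + \left(R - 11\right)\right) 2 R = \left(R + \left(-11 + R\right)\right) 2 R = \left(-11 + 2 R\right) 2 R = 2 R \left(-11 + 2 R\right)$)
$K{\left(3 \right)} - 28555 = 2 \cdot 3 \left(-11 + 2 \cdot 3\right) - 28555 = 2 \cdot 3 \left(-11 + 6\right) - 28555 = 2 \cdot 3 \left(-5\right) - 28555 = -30 - 28555 = -28585$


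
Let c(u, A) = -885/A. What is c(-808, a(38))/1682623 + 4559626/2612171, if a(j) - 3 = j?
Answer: 314555082967583/180207259185853 ≈ 1.7455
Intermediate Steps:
a(j) = 3 + j
c(u, A) = -885/A
c(-808, a(38))/1682623 + 4559626/2612171 = -885/(3 + 38)/1682623 + 4559626/2612171 = -885/41*(1/1682623) + 4559626*(1/2612171) = -885*1/41*(1/1682623) + 4559626/2612171 = -885/41*1/1682623 + 4559626/2612171 = -885/68987543 + 4559626/2612171 = 314555082967583/180207259185853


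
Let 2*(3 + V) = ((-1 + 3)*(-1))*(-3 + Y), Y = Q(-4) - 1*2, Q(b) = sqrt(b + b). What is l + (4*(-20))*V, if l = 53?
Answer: -107 + 160*I*sqrt(2) ≈ -107.0 + 226.27*I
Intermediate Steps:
Q(b) = sqrt(2)*sqrt(b) (Q(b) = sqrt(2*b) = sqrt(2)*sqrt(b))
Y = -2 + 2*I*sqrt(2) (Y = sqrt(2)*sqrt(-4) - 1*2 = sqrt(2)*(2*I) - 2 = 2*I*sqrt(2) - 2 = -2 + 2*I*sqrt(2) ≈ -2.0 + 2.8284*I)
V = 2 - 2*I*sqrt(2) (V = -3 + (((-1 + 3)*(-1))*(-3 + (-2 + 2*I*sqrt(2))))/2 = -3 + ((2*(-1))*(-5 + 2*I*sqrt(2)))/2 = -3 + (-2*(-5 + 2*I*sqrt(2)))/2 = -3 + (10 - 4*I*sqrt(2))/2 = -3 + (5 - 2*I*sqrt(2)) = 2 - 2*I*sqrt(2) ≈ 2.0 - 2.8284*I)
l + (4*(-20))*V = 53 + (4*(-20))*(2 - 2*I*sqrt(2)) = 53 - 80*(2 - 2*I*sqrt(2)) = 53 + (-160 + 160*I*sqrt(2)) = -107 + 160*I*sqrt(2)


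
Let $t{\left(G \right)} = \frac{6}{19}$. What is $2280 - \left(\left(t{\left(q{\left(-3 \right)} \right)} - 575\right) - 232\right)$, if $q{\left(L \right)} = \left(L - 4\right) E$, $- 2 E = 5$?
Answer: $\frac{58647}{19} \approx 3086.7$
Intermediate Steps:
$E = - \frac{5}{2}$ ($E = \left(- \frac{1}{2}\right) 5 = - \frac{5}{2} \approx -2.5$)
$q{\left(L \right)} = 10 - \frac{5 L}{2}$ ($q{\left(L \right)} = \left(L - 4\right) \left(- \frac{5}{2}\right) = \left(-4 + L\right) \left(- \frac{5}{2}\right) = 10 - \frac{5 L}{2}$)
$t{\left(G \right)} = \frac{6}{19}$ ($t{\left(G \right)} = 6 \cdot \frac{1}{19} = \frac{6}{19}$)
$2280 - \left(\left(t{\left(q{\left(-3 \right)} \right)} - 575\right) - 232\right) = 2280 - \left(\left(\frac{6}{19} - 575\right) - 232\right) = 2280 - \left(- \frac{10919}{19} - 232\right) = 2280 - - \frac{15327}{19} = 2280 + \frac{15327}{19} = \frac{58647}{19}$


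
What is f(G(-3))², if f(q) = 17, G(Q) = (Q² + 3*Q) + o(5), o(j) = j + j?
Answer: 289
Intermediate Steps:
o(j) = 2*j
G(Q) = 10 + Q² + 3*Q (G(Q) = (Q² + 3*Q) + 2*5 = (Q² + 3*Q) + 10 = 10 + Q² + 3*Q)
f(G(-3))² = 17² = 289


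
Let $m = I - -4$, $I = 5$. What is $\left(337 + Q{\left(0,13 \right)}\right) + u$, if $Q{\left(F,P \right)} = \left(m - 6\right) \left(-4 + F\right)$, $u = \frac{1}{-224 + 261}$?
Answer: $\frac{12026}{37} \approx 325.03$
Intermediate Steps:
$u = \frac{1}{37} \approx 0.027027$
$m = 9$ ($m = 5 - -4 = 5 + 4 = 9$)
$Q{\left(F,P \right)} = -12 + 3 F$ ($Q{\left(F,P \right)} = \left(9 - 6\right) \left(-4 + F\right) = 3 \left(-4 + F\right) = -12 + 3 F$)
$\left(337 + Q{\left(0,13 \right)}\right) + u = \left(337 + \left(-12 + 3 \cdot 0\right)\right) + \frac{1}{37} = \left(337 + \left(-12 + 0\right)\right) + \frac{1}{37} = \left(337 - 12\right) + \frac{1}{37} = 325 + \frac{1}{37} = \frac{12026}{37}$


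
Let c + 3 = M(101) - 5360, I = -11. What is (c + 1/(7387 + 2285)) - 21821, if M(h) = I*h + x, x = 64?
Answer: -273050231/9672 ≈ -28231.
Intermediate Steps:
M(h) = 64 - 11*h (M(h) = -11*h + 64 = 64 - 11*h)
c = -6410 (c = -3 + ((64 - 11*101) - 5360) = -3 + ((64 - 1111) - 5360) = -3 + (-1047 - 5360) = -3 - 6407 = -6410)
(c + 1/(7387 + 2285)) - 21821 = (-6410 + 1/(7387 + 2285)) - 21821 = (-6410 + 1/9672) - 21821 = -61997519/9672 - 21821 = -273050231/9672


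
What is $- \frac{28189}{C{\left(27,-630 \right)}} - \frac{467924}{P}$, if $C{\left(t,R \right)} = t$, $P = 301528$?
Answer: $- \frac{2128101685}{2035314} \approx -1045.6$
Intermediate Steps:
$- \frac{28189}{C{\left(27,-630 \right)}} - \frac{467924}{P} = - \frac{28189}{27} - \frac{467924}{301528} = \left(-28189\right) \frac{1}{27} - \frac{116981}{75382} = - \frac{28189}{27} - \frac{116981}{75382} = - \frac{2128101685}{2035314}$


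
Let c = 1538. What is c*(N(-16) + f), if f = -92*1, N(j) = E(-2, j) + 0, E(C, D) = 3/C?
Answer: -143803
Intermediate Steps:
N(j) = -3/2 (N(j) = 3/(-2) + 0 = 3*(-½) + 0 = -3/2 + 0 = -3/2)
f = -92
c*(N(-16) + f) = 1538*(-3/2 - 92) = 1538*(-187/2) = -143803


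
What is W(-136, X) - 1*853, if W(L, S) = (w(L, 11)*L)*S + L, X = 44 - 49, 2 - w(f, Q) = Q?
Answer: -7109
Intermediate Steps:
w(f, Q) = 2 - Q
X = -5
W(L, S) = L - 9*L*S (W(L, S) = ((2 - 1*11)*L)*S + L = ((2 - 11)*L)*S + L = (-9*L)*S + L = -9*L*S + L = L - 9*L*S)
W(-136, X) - 1*853 = -136*(1 - 9*(-5)) - 1*853 = -136*(1 + 45) - 853 = -136*46 - 853 = -6256 - 853 = -7109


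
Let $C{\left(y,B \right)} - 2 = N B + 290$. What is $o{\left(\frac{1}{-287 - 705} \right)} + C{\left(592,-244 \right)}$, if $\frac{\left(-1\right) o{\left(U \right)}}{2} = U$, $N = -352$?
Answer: $\frac{42745281}{496} \approx 86180.0$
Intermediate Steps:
$o{\left(U \right)} = - 2 U$
$C{\left(y,B \right)} = 292 - 352 B$ ($C{\left(y,B \right)} = 2 - \left(-290 + 352 B\right) = 292 - 352 B$)
$o{\left(\frac{1}{-287 - 705} \right)} + C{\left(592,-244 \right)} = - \frac{2}{-287 - 705} + \left(292 - -85888\right) = - \frac{2}{-992} + \left(292 + 85888\right) = \left(-2\right) \left(- \frac{1}{992}\right) + 86180 = \frac{1}{496} + 86180 = \frac{42745281}{496}$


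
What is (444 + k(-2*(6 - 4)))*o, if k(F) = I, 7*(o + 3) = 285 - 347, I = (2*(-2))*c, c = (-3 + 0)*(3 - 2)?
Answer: -37848/7 ≈ -5406.9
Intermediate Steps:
c = -3 (c = -3*1 = -3)
I = 12 (I = (2*(-2))*(-3) = -4*(-3) = 12)
o = -83/7 (o = -3 + (285 - 347)/7 = -3 + (1/7)*(-62) = -3 - 62/7 = -83/7 ≈ -11.857)
k(F) = 12
(444 + k(-2*(6 - 4)))*o = (444 + 12)*(-83/7) = 456*(-83/7) = -37848/7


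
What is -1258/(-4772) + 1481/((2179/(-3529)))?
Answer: -12468936723/5199094 ≈ -2398.3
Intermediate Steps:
-1258/(-4772) + 1481/((2179/(-3529))) = -1258*(-1/4772) + 1481/((2179*(-1/3529))) = 629/2386 + 1481/(-2179/3529) = 629/2386 + 1481*(-3529/2179) = 629/2386 - 5226449/2179 = -12468936723/5199094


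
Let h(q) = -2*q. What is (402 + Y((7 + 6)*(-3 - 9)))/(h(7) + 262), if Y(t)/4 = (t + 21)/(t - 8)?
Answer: 16617/10168 ≈ 1.6342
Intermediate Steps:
Y(t) = 4*(21 + t)/(-8 + t) (Y(t) = 4*((t + 21)/(t - 8)) = 4*((21 + t)/(-8 + t)) = 4*(21 + t)/(-8 + t))
(402 + Y((7 + 6)*(-3 - 9)))/(h(7) + 262) = (402 + 4*(21 + (7 + 6)*(-3 - 9))/(-8 + (7 + 6)*(-3 - 9)))/(-2*7 + 262) = (402 + 4*(21 + 13*(-12))/(-8 + 13*(-12)))/(-14 + 262) = (402 + 4*(21 - 156)/(-8 - 156))/248 = (402 + 4*(-135)/(-164))*(1/248) = (402 + 4*(-1/164)*(-135))*(1/248) = (402 + 135/41)*(1/248) = (16617/41)*(1/248) = 16617/10168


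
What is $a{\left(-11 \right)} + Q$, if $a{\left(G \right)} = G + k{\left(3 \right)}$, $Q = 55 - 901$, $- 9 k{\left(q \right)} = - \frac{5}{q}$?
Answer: $- \frac{23134}{27} \approx -856.81$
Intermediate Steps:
$k{\left(q \right)} = \frac{5}{9 q}$ ($k{\left(q \right)} = - \frac{\left(-5\right) \frac{1}{q}}{9} = \frac{5}{9 q}$)
$Q = -846$ ($Q = 55 - 901 = -846$)
$a{\left(G \right)} = \frac{5}{27} + G$ ($a{\left(G \right)} = G + \frac{5}{9 \cdot 3} = G + \frac{5}{9} \cdot \frac{1}{3} = G + \frac{5}{27} = \frac{5}{27} + G$)
$a{\left(-11 \right)} + Q = \left(\frac{5}{27} - 11\right) - 846 = - \frac{292}{27} - 846 = - \frac{23134}{27}$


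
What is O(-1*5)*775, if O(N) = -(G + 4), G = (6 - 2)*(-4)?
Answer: 9300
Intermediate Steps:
G = -16 (G = 4*(-4) = -16)
O(N) = 12 (O(N) = -(-16 + 4) = -1*(-12) = 12)
O(-1*5)*775 = 12*775 = 9300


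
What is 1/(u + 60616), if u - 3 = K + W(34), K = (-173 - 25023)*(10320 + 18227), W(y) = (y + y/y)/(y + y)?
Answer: -68/48906252289 ≈ -1.3904e-9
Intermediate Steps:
W(y) = (1 + y)/(2*y) (W(y) = (y + 1)/((2*y)) = (1 + y)*(1/(2*y)) = (1 + y)/(2*y))
K = -719270212 (K = -25196*28547 = -719270212)
u = -48910374177/68 (u = 3 + (-719270212 + (1/2)*(1 + 34)/34) = 3 + (-719270212 + (1/2)*(1/34)*35) = 3 + (-719270212 + 35/68) = 3 - 48910374381/68 = -48910374177/68 ≈ -7.1927e+8)
1/(u + 60616) = 1/(-48910374177/68 + 60616) = 1/(-48906252289/68) = -68/48906252289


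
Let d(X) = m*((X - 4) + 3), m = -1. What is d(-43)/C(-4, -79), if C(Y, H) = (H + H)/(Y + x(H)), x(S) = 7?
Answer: -66/79 ≈ -0.83544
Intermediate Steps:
d(X) = 1 - X (d(X) = -((X - 4) + 3) = -((-4 + X) + 3) = -(-1 + X) = 1 - X)
C(Y, H) = 2*H/(7 + Y) (C(Y, H) = (H + H)/(Y + 7) = (2*H)/(7 + Y) = 2*H/(7 + Y))
d(-43)/C(-4, -79) = (1 - 1*(-43))/((2*(-79)/(7 - 4))) = (1 + 43)/((2*(-79)/3)) = 44/((2*(-79)*(⅓))) = 44/(-158/3) = 44*(-3/158) = -66/79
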